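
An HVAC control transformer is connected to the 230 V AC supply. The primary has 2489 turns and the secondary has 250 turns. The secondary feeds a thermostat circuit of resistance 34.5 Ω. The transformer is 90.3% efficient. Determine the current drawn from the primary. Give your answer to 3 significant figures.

I_p ≈ 0.0745 A

V_s = 230 × 250/2489 = 23.102 V.
I_s = V_s/R = 23.102/34.5 = 0.66961 A.
P_out = V_s I_s = 23.102 × 0.66961 = 15.469 W.
P_in = P_out/η = 15.469/0.903 = 17.131 W.
I_p = P_in/V_p = 17.131/230 = 0.0745 A.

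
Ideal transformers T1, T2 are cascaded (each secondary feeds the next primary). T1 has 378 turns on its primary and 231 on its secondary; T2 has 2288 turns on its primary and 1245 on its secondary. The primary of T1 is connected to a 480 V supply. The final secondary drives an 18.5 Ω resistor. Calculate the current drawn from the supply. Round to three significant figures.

Secondary of T1: V = 480.00 × 231/378 = 293.33 V.
Secondary of T2: V = 293.33 × 1245/2288 = 159.62 V.
I_load = 159.62/18.5 = 8.6279 A, so P_out = 159.62 × 8.6279 = 1377.1 W.
All ideal ⇒ P_in = P_out, so I_supply = 1377.1/480 = 2.87 A.

I_supply ≈ 2.87 A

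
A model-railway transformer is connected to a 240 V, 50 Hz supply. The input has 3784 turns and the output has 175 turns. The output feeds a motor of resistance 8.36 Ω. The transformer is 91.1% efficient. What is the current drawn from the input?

V_out = 240 × 175/3784 = 11.099 V.
I_out = V_out/R = 11.099/8.36 = 1.3277 A.
P_out = V_out I_out = 11.099 × 1.3277 = 14.736 W.
P_in = P_out/η = 14.736/0.911 = 16.176 W.
I_in = P_in/V_in = 16.176/240 = 0.0674 A.

I_in ≈ 0.0674 A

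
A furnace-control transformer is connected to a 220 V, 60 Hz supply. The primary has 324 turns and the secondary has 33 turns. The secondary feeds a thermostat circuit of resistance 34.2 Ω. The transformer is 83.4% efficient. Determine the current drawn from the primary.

V_s = 220 × 33/324 = 22.407 V.
I_s = V_s/R = 22.407/34.2 = 0.65519 A.
P_out = V_s I_s = 22.407 × 0.65519 = 14.681 W.
P_in = P_out/η = 14.681/0.834 = 17.603 W.
I_p = P_in/V_p = 17.603/220 = 0.0800 A.

I_p ≈ 0.0800 A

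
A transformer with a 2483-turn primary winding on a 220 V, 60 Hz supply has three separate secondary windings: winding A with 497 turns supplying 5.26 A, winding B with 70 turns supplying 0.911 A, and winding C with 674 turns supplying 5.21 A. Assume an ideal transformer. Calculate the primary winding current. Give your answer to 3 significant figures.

I_p ≈ 2.49 A

V_A = 220 × 497/2483 = 44.035 V; V_B = 220 × 70/2483 = 6.2022 V; V_C = 220 × 674/2483 = 59.718 V.
P_out = V_A I_A + V_B I_B + V_C I_C = 44.035×5.26 + 6.2022×0.911 + 59.718×5.21 = 231.63 + 5.6502 + 311.13 = 548.41 W.
Ideal ⇒ P_in = P_out, so I_p = P_out/V_p = 548.41/220 = 2.49 A.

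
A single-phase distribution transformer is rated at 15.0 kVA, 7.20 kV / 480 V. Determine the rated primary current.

I_p = S/V_p = 15000/7200 = 2.08 A.

I_p ≈ 2.08 A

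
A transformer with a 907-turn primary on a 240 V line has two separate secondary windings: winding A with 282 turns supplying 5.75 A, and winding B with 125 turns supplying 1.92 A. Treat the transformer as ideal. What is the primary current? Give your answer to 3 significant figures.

V_A = 240 × 282/907 = 74.620 V; V_B = 240 × 125/907 = 33.076 V.
P_out = V_A I_A + V_B I_B = 74.620×5.75 + 33.076×1.92 = 429.06 + 63.506 = 492.57 W.
Ideal ⇒ P_in = P_out, so I_p = P_out/V_p = 492.57/240 = 2.05 A.

I_p ≈ 2.05 A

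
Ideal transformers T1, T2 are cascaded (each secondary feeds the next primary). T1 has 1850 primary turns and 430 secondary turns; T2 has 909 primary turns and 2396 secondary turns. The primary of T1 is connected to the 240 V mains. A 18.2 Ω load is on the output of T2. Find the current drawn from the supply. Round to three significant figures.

I_supply ≈ 4.95 A

After T1: V = 240.00 × 430/1850 = 55.784 V.
After T2: V = 55.784 × 2396/909 = 147.04 V.
I_load = 147.04/18.2 = 8.0790 A, so P_out = 147.04 × 8.0790 = 1187.9 W.
All ideal ⇒ P_in = P_out, so I_supply = 1187.9/240 = 4.95 A.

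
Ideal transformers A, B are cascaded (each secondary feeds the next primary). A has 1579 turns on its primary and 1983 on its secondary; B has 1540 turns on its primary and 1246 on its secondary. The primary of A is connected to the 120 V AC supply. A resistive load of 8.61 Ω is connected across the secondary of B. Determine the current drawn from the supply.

I_supply ≈ 14.4 A

Secondary of A: V = 120.00 × 1983/1579 = 150.70 V.
Secondary of B: V = 150.70 × 1246/1540 = 121.93 V.
I_load = 121.93/8.61 = 14.162 A, so P_out = 121.93 × 14.162 = 1726.8 W.
All ideal ⇒ P_in = P_out, so I_supply = 1726.8/120 = 14.4 A.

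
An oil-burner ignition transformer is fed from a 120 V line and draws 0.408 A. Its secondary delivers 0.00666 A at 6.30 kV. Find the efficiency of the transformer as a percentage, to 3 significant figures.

P_in = 120 × 0.408 = 48.9600 W.
P_out = 6300 × 0.00666 = 41.9580 W.
η = P_out/P_in = 41.9580/48.9600 = 0.857.

η ≈ 85.7%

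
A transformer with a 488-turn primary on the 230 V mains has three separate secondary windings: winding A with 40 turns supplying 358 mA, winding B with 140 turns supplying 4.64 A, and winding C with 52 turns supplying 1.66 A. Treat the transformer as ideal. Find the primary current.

I_p ≈ 1.54 A

V_A = 230 × 40/488 = 18.852 V; V_B = 230 × 140/488 = 65.984 V; V_C = 230 × 52/488 = 24.508 V.
P_out = V_A I_A + V_B I_B + V_C I_C = 18.852×0.358 + 65.984×4.64 + 24.508×1.66 = 6.7492 + 306.16 + 40.684 = 353.60 W.
Ideal ⇒ P_in = P_out, so I_p = P_out/V_p = 353.60/230 = 1.54 A.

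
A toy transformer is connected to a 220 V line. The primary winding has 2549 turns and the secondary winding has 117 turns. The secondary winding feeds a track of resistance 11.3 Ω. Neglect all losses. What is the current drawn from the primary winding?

V_s = V_p × N_s/N_p = 220 × 117/2549 = 10.098 V.
I_s = V_s/R = 10.098/11.3 = 0.89364 A.
For an ideal transformer I_p N_p = I_s N_s, so I_p = 0.89364 × 117/2549 = 0.0410 A.

I_p ≈ 0.0410 A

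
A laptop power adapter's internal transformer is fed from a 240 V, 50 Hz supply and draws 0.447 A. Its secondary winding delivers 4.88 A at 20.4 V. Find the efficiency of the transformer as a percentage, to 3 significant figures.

P_in = 240 × 0.447 = 107.280 W.
P_out = 20.4 × 4.88 = 99.5520 W.
η = P_out/P_in = 99.5520/107.280 = 0.928.

η ≈ 92.8%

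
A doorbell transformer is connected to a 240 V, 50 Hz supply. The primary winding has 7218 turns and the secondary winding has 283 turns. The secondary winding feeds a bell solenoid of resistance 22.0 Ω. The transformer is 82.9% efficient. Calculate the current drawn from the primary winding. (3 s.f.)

V_s = 240 × 283/7218 = 9.4098 V.
I_s = V_s/R = 9.4098/22.0 = 0.42772 A.
P_out = V_s I_s = 9.4098 × 0.42772 = 4.0248 W.
P_in = P_out/η = 4.0248/0.829 = 4.8549 W.
I_p = P_in/V_p = 4.8549/240 = 0.0202 A.

I_p ≈ 0.0202 A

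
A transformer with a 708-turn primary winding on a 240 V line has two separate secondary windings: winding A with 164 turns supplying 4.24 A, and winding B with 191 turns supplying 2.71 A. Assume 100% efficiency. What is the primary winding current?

V_A = 240 × 164/708 = 55.593 V; V_B = 240 × 191/708 = 64.746 V.
P_out = V_A I_A + V_B I_B = 55.593×4.24 + 64.746×2.71 = 235.72 + 175.46 = 411.18 W.
Ideal ⇒ P_in = P_out, so I_p = P_out/V_p = 411.18/240 = 1.71 A.

I_p ≈ 1.71 A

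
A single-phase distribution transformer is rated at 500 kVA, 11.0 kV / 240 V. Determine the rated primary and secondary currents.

I_p ≈ 45.5 A, I_s ≈ 2080 A

I_p = S/V_p = 500000/11000 = 45.5 A.
I_s = S/V_s = 500000/240 = 2080 A.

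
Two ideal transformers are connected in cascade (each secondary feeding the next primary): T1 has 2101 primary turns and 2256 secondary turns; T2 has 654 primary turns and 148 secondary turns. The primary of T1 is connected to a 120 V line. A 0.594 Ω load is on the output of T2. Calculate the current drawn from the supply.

After T1: V = 120.00 × 2256/2101 = 128.85 V.
After T2: V = 128.85 × 148/654 = 29.159 V.
I_load = 29.159/0.594 = 49.090 A, so P_out = 29.159 × 49.090 = 1431.4 W.
All ideal ⇒ P_in = P_out, so I_supply = 1431.4/120 = 11.9 A.

I_supply ≈ 11.9 A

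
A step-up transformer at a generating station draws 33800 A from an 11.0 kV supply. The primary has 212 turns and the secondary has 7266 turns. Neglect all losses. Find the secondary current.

I_s/I_p = N_p/N_s, so I_s = 33800 × 212/7266 = 986 A.

I_s ≈ 986 A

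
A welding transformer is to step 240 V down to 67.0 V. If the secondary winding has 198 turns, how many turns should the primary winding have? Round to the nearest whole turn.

N_p = 709 turns

N_p/N_s = V_p/V_s, so N_p = 198 × 240/67.0 = 709.3 ≈ 709 turns.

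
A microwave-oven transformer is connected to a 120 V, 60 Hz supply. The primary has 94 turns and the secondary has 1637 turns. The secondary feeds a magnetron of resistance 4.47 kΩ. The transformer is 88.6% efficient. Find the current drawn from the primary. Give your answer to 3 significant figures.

I_p ≈ 9.19 A

V_s = 120 × 1637/94 = 2089.8 V.
I_s = V_s/R = 2089.8/4470 = 0.46751 A.
P_out = V_s I_s = 2089.8 × 0.46751 = 977.00 W.
P_in = P_out/η = 977.00/0.886 = 1102.7 W.
I_p = P_in/V_p = 1102.7/120 = 9.19 A.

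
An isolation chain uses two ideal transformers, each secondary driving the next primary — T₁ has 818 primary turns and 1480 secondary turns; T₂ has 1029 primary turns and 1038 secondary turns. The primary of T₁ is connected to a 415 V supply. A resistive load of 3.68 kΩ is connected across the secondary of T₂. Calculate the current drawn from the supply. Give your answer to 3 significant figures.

I_supply ≈ 0.376 A

After T₁: V = 415.00 × 1480/818 = 750.86 V.
After T₂: V = 750.86 × 1038/1029 = 757.42 V.
I_load = 757.42/3680 = 0.20582 A, so P_out = 757.42 × 0.20582 = 155.89 W.
All ideal ⇒ P_in = P_out, so I_supply = 155.89/415 = 0.376 A.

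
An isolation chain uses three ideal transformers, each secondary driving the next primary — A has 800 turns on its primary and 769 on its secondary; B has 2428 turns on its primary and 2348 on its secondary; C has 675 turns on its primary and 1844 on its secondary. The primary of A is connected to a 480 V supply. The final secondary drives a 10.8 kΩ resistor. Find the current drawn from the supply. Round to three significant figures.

After A: V = 480.00 × 769/800 = 461.40 V.
After B: V = 461.40 × 2348/2428 = 446.20 V.
After C: V = 446.20 × 1844/675 = 1218.9 V.
I_load = 1218.9/10800 = 0.11287 A, so P_out = 1218.9 × 0.11287 = 137.58 W.
All ideal ⇒ P_in = P_out, so I_supply = 137.58/480 = 0.287 A.

I_supply ≈ 0.287 A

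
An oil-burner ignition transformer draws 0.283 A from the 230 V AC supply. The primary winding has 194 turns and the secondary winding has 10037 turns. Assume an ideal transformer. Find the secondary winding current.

I_s/I_p = N_p/N_s, so I_s = 0.283 × 194/10037 = 0.00547 A.

I_s ≈ 0.00547 A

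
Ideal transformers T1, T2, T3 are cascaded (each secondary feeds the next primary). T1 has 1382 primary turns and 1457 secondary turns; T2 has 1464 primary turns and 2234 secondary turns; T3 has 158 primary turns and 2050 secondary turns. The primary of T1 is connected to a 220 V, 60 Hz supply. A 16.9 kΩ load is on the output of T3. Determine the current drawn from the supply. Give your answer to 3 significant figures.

I_supply ≈ 5.67 A

Secondary of T1: V = 220.00 × 1457/1382 = 231.94 V.
Secondary of T2: V = 231.94 × 2234/1464 = 353.93 V.
Secondary of T3: V = 353.93 × 2050/158 = 4592.1 V.
I_load = 4592.1/16900 = 0.27172 A, so P_out = 4592.1 × 0.27172 = 1247.8 W.
All ideal ⇒ P_in = P_out, so I_supply = 1247.8/220 = 5.67 A.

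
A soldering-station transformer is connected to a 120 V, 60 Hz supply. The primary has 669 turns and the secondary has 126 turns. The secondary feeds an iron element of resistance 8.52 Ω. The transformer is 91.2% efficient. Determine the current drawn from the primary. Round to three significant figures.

I_p ≈ 0.548 A

V_s = 120 × 126/669 = 22.601 V.
I_s = V_s/R = 22.601/8.52 = 2.6527 A.
P_out = V_s I_s = 22.601 × 2.6527 = 59.953 W.
P_in = P_out/η = 59.953/0.912 = 65.738 W.
I_p = P_in/V_p = 65.738/120 = 0.548 A.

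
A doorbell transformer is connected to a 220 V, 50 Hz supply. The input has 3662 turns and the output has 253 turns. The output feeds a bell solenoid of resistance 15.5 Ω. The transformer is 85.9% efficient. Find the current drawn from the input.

I_in ≈ 0.0789 A

V_out = 220 × 253/3662 = 15.199 V.
I_out = V_out/R = 15.199/15.5 = 0.98060 A.
P_out = V_out I_out = 15.199 × 0.98060 = 14.905 W.
P_in = P_out/η = 14.905/0.859 = 17.351 W.
I_in = P_in/V_in = 17.351/220 = 0.0789 A.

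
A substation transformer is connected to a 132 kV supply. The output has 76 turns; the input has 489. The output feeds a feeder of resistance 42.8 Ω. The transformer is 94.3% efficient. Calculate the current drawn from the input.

I_in ≈ 79.0 A

V_out = 132000 × 76/489 = 20515 V.
I_out = V_out/R = 20515/42.8 = 479.33 A.
P_out = V_out I_out = 20515 × 479.33 = 9.8336×10^6 W.
P_in = P_out/η = 9.8336×10^6/0.943 = 1.0428×10^7 W.
I_in = P_in/V_in = 1.0428×10^7/132000 = 79.0 A.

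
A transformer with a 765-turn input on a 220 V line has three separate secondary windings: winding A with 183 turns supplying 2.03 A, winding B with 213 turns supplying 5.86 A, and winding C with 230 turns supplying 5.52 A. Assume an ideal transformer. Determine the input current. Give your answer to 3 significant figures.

V_A = 220 × 183/765 = 52.627 V; V_B = 220 × 213/765 = 61.255 V; V_C = 220 × 230/765 = 66.144 V.
P_out = V_A I_A + V_B I_B + V_C I_C = 52.627×2.03 + 61.255×5.86 + 66.144×5.52 = 106.83 + 358.95 + 365.11 = 830.90 W.
Ideal ⇒ P_in = P_out, so I_in = P_out/V_in = 830.90/220 = 3.78 A.

I_in ≈ 3.78 A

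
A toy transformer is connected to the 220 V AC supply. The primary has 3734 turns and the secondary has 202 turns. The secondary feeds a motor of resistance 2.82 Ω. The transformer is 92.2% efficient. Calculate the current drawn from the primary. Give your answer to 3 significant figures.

I_p ≈ 0.248 A

V_s = 220 × 202/3734 = 11.901 V.
I_s = V_s/R = 11.901/2.82 = 4.2204 A.
P_out = V_s I_s = 11.901 × 4.2204 = 50.229 W.
P_in = P_out/η = 50.229/0.922 = 54.478 W.
I_p = P_in/V_p = 54.478/220 = 0.248 A.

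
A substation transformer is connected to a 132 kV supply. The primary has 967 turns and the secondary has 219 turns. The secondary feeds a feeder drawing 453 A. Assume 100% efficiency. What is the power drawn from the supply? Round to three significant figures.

P ≈ 1.35×10^7 W

I_p = I_s × N_s/N_p = 453 × 219/967 = 102.59 A.
P = V_p I_p = 132000 × 102.59 = 1.35×10^7 W.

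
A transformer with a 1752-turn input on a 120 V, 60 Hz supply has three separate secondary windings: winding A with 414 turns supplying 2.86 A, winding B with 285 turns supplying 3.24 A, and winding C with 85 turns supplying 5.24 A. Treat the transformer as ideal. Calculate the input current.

V_A = 120 × 414/1752 = 28.356 V; V_B = 120 × 285/1752 = 19.521 V; V_C = 120 × 85/1752 = 5.8219 V.
P_out = V_A I_A + V_B I_B + V_C I_C = 28.356×2.86 + 19.521×3.24 + 5.8219×5.24 = 81.099 + 63.247 + 30.507 = 174.85 W.
Ideal ⇒ P_in = P_out, so I_in = P_out/V_in = 174.85/120 = 1.46 A.

I_in ≈ 1.46 A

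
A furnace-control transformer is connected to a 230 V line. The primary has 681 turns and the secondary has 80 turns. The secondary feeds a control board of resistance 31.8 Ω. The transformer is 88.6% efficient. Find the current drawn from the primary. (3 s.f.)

I_p ≈ 0.113 A

V_s = 230 × 80/681 = 27.019 V.
I_s = V_s/R = 27.019/31.8 = 0.84966 A.
P_out = V_s I_s = 27.019 × 0.84966 = 22.957 W.
P_in = P_out/η = 22.957/0.886 = 25.911 W.
I_p = P_in/V_p = 25.911/230 = 0.113 A.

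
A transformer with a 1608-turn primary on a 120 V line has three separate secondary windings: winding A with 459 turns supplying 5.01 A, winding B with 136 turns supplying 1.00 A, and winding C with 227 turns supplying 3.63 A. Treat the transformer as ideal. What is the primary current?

V_A = 120 × 459/1608 = 34.254 V; V_B = 120 × 136/1608 = 10.149 V; V_C = 120 × 227/1608 = 16.940 V.
P_out = V_A I_A + V_B I_B + V_C I_C = 34.254×5.01 + 10.149×1.00 + 16.940×3.63 = 171.61 + 10.149 + 61.493 = 243.25 W.
Ideal ⇒ P_in = P_out, so I_p = P_out/V_p = 243.25/120 = 2.03 A.

I_p ≈ 2.03 A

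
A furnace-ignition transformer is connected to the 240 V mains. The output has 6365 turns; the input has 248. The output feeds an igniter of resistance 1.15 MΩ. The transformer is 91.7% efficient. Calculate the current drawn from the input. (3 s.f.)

I_in ≈ 0.150 A

V_out = 240 × 6365/248 = 6159.7 V.
I_out = V_out/R = 6159.7/(1.15×10^6) = 0.0053562 A.
P_out = V_out I_out = 6159.7 × 0.0053562 = 32.993 W.
P_in = P_out/η = 32.993/0.917 = 35.979 W.
I_in = P_in/V_in = 35.979/240 = 0.150 A.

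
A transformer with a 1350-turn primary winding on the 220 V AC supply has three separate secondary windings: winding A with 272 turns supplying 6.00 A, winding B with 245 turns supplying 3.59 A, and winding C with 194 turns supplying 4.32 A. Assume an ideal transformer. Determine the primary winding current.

V_A = 220 × 272/1350 = 44.326 V; V_B = 220 × 245/1350 = 39.926 V; V_C = 220 × 194/1350 = 31.615 V.
P_out = V_A I_A + V_B I_B + V_C I_C = 44.326×6.00 + 39.926×3.59 + 31.615×4.32 = 265.96 + 143.33 + 136.58 = 545.87 W.
Ideal ⇒ P_in = P_out, so I_p = P_out/V_p = 545.87/220 = 2.48 A.

I_p ≈ 2.48 A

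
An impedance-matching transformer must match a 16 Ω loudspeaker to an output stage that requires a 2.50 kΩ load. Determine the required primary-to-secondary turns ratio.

Z_p/Z_s = (N_p/N_s)², so N_p/N_s = √(2500/16) = √156 = 12.5.

N_p/N_s ≈ 12.5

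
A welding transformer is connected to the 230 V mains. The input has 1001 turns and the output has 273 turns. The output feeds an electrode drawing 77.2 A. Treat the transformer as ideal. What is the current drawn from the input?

For an ideal transformer I_in N_in = I_out N_out, so I_in = 77.2 × 273/1001 = 21.1 A.

I_in ≈ 21.1 A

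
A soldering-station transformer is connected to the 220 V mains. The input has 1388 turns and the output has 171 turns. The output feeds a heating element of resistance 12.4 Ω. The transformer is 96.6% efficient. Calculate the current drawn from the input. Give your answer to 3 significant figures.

V_out = 220 × 171/1388 = 27.104 V.
I_out = V_out/R = 27.104/12.4 = 2.1858 A.
P_out = V_out I_out = 27.104 × 2.1858 = 59.243 W.
P_in = P_out/η = 59.243/0.966 = 61.328 W.
I_in = P_in/V_in = 61.328/220 = 0.279 A.

I_in ≈ 0.279 A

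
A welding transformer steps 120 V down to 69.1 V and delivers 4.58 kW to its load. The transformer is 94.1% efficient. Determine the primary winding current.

I_p ≈ 40.6 A

P_in = P_out/η = 4580/0.941 = 4867.2 W.
I_p = P_in/V_p = 4867.2/120 = 40.6 A.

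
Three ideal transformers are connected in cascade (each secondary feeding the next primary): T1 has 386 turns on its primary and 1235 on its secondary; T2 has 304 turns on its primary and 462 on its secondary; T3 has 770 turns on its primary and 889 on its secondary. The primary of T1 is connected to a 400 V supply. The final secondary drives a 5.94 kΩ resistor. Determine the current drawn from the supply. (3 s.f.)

I_supply ≈ 2.12 A

After T1: V = 400.00 × 1235/386 = 1279.8 V.
After T2: V = 1279.8 × 462/304 = 1944.9 V.
After T3: V = 1944.9 × 889/770 = 2245.5 V.
I_load = 2245.5/5940 = 0.37804 A, so P_out = 2245.5 × 0.37804 = 848.89 W.
All ideal ⇒ P_in = P_out, so I_supply = 848.89/400 = 2.12 A.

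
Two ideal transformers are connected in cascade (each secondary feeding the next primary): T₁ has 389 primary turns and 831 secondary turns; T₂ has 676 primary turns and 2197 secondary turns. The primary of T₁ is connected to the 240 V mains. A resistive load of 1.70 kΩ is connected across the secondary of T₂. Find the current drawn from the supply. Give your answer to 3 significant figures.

I_supply ≈ 6.81 A

After T₁: V = 240.00 × 831/389 = 512.70 V.
After T₂: V = 512.70 × 2197/676 = 1666.3 V.
I_load = 1666.3/1700 = 0.98016 A, so P_out = 1666.3 × 0.98016 = 1633.2 W.
All ideal ⇒ P_in = P_out, so I_supply = 1633.2/240 = 6.81 A.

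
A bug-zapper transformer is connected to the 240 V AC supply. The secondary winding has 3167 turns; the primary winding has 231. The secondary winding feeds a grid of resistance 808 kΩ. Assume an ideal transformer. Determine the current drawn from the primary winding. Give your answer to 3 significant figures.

V_s = V_p × N_s/N_p = 240 × 3167/231 = 3290.4 V.
I_s = V_s/R = 3290.4/808000 = 0.0040723 A.
For an ideal transformer I_p N_p = I_s N_s, so I_p = 0.0040723 × 3167/231 = 0.0558 A.

I_p ≈ 0.0558 A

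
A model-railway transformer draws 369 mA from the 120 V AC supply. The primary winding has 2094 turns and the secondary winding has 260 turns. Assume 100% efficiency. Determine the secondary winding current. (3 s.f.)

I_s/I_p = N_p/N_s, so I_s = 0.369 × 2094/260 = 2.97 A.

I_s ≈ 2.97 A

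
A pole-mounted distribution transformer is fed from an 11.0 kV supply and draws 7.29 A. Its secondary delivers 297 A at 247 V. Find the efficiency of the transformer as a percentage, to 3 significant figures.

η ≈ 91.5%

P_in = 11000 × 7.29 = 80190.0 W.
P_out = 247 × 297 = 73359.0 W.
η = P_out/P_in = 73359.0/80190.0 = 0.915.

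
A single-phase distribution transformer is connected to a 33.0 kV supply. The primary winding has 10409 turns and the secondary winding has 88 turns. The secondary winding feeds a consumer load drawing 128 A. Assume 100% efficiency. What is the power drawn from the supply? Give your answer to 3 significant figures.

I_p = I_s × N_s/N_p = 128 × 88/10409 = 1.0821 A.
P = V_p I_p = 33000 × 1.0821 = 35700 W.

P ≈ 35700 W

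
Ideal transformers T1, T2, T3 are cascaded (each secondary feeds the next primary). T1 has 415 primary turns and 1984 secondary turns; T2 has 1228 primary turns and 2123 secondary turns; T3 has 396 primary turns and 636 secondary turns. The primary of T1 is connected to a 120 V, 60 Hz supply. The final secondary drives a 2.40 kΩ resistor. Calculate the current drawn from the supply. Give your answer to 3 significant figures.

After T1: V = 120.00 × 1984/415 = 573.69 V.
After T2: V = 573.69 × 2123/1228 = 991.81 V.
After T3: V = 991.81 × 636/396 = 1592.9 V.
I_load = 1592.9/2400 = 0.66371 A, so P_out = 1592.9 × 0.66371 = 1057.2 W.
All ideal ⇒ P_in = P_out, so I_supply = 1057.2/120 = 8.81 A.

I_supply ≈ 8.81 A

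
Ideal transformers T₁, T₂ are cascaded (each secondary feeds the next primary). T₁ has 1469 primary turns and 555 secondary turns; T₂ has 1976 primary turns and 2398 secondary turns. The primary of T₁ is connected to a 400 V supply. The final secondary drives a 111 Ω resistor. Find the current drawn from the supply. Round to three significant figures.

After T₁: V = 400.00 × 555/1469 = 151.12 V.
After T₂: V = 151.12 × 2398/1976 = 183.40 V.
I_load = 183.40/111 = 1.6522 A, so P_out = 183.40 × 1.6522 = 303.01 W.
All ideal ⇒ P_in = P_out, so I_supply = 303.01/400 = 0.758 A.

I_supply ≈ 0.758 A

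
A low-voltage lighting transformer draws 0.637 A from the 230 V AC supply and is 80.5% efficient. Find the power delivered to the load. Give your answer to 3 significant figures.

P_in = V_p I_p = 230 × 0.637 = 146.51 W.
P_out = η P_in = 0.805 × 146.51 = 118 W.

P_out ≈ 118 W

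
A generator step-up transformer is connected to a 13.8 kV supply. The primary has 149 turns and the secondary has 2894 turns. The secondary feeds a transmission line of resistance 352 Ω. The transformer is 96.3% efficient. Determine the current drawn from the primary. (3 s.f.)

V_s = 13800 × 2894/149 = 268030 V.
I_s = V_s/R = 268030/352 = 761.46 A.
P_out = V_s I_s = 268030 × 761.46 = 2.0410×10^8 W.
P_in = P_out/η = 2.0410×10^8/0.963 = 2.1194×10^8 W.
I_p = P_in/V_p = 2.1194×10^8/13800 = 15400 A.

I_p ≈ 15400 A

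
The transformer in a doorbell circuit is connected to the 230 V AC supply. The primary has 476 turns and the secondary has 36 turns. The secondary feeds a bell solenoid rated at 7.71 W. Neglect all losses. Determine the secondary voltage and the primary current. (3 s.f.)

V_s ≈ 17.4 V, I_p ≈ 0.0335 A

V_s = V_p × N_s/N_p = 230 × 36/476 = 17.395 V.
I_s = P/V_s = 7.71/17.395 = 0.44323 A.
I_p = I_s × N_s/N_p = 0.44323 × 36/476 = 0.0335 A.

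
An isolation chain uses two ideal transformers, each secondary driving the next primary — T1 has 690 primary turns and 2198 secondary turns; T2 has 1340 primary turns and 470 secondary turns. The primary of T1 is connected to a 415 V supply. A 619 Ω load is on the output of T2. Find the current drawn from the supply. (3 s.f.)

I_supply ≈ 0.837 A

After T1: V = 415.00 × 2198/690 = 1322.0 V.
After T2: V = 1322.0 × 470/1340 = 463.68 V.
I_load = 463.68/619 = 0.74908 A, so P_out = 463.68 × 0.74908 = 347.34 W.
All ideal ⇒ P_in = P_out, so I_supply = 347.34/415 = 0.837 A.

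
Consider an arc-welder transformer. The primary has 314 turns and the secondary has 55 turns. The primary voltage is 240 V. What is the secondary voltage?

V_s ≈ 42.0 V

V_s/V_p = N_s/N_p, so V_s = 240 × 55/314 = 42.0 V.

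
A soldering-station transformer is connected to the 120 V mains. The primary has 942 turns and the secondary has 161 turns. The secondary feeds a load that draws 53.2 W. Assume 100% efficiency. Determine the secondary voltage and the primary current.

V_s ≈ 20.5 V, I_p ≈ 0.443 A

V_s = V_p × N_s/N_p = 120 × 161/942 = 20.510 V.
I_s = P/V_s = 53.2/20.510 = 2.5939 A.
I_p = I_s × N_s/N_p = 2.5939 × 161/942 = 0.443 A.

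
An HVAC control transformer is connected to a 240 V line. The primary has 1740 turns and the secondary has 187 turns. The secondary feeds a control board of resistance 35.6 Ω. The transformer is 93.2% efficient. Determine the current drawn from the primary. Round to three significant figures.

V_s = 240 × 187/1740 = 25.793 V.
I_s = V_s/R = 25.793/35.6 = 0.72453 A.
P_out = V_s I_s = 25.793 × 0.72453 = 18.688 W.
P_in = P_out/η = 18.688/0.932 = 20.051 W.
I_p = P_in/V_p = 20.051/240 = 0.0835 A.

I_p ≈ 0.0835 A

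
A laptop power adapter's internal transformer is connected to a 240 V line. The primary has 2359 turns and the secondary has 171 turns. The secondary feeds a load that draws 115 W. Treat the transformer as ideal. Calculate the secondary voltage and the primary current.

V_s ≈ 17.4 V, I_p ≈ 0.479 A

V_s = V_p × N_s/N_p = 240 × 171/2359 = 17.397 V.
I_s = P/V_s = 115/17.397 = 6.6103 A.
I_p = I_s × N_s/N_p = 6.6103 × 171/2359 = 0.479 A.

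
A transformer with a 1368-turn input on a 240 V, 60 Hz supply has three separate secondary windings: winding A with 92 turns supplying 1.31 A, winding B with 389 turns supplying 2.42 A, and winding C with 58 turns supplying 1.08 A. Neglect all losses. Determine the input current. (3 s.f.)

I_in ≈ 0.822 A

V_A = 240 × 92/1368 = 16.140 V; V_B = 240 × 389/1368 = 68.246 V; V_C = 240 × 58/1368 = 10.175 V.
P_out = V_A I_A + V_B I_B + V_C I_C = 16.140×1.31 + 68.246×2.42 + 10.175×1.08 = 21.144 + 165.15 + 10.989 = 197.29 W.
Ideal ⇒ P_in = P_out, so I_in = P_out/V_in = 197.29/240 = 0.822 A.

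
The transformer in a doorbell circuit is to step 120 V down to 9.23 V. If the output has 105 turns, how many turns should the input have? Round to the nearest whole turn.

N_in/N_out = V_in/V_out, so N_in = 105 × 120/9.23 = 1365.1 ≈ 1365 turns.

N_in = 1365 turns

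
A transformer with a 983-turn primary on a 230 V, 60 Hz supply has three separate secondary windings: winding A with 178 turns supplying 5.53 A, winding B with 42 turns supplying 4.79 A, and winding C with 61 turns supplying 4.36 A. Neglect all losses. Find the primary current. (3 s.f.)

V_A = 230 × 178/983 = 41.648 V; V_B = 230 × 42/983 = 9.8271 V; V_C = 230 × 61/983 = 14.273 V.
P_out = V_A I_A + V_B I_B + V_C I_C = 41.648×5.53 + 9.8271×4.79 + 14.273×4.36 = 230.31 + 47.072 + 62.229 = 339.61 W.
Ideal ⇒ P_in = P_out, so I_p = P_out/V_p = 339.61/230 = 1.48 A.

I_p ≈ 1.48 A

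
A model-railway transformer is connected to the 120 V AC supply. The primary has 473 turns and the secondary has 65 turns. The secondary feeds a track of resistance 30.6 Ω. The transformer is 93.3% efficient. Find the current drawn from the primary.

V_s = 120 × 65/473 = 16.490 V.
I_s = V_s/R = 16.490/30.6 = 0.53890 A.
P_out = V_s I_s = 16.490 × 0.53890 = 8.8868 W.
P_in = P_out/η = 8.8868/0.933 = 9.5250 W.
I_p = P_in/V_p = 9.5250/120 = 0.0794 A.

I_p ≈ 0.0794 A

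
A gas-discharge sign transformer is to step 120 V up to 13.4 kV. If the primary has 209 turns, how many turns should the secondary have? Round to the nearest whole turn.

N_s/N_p = V_s/V_p, so N_s = 209 × 13400/120 = 23338.3 ≈ 23338 turns.

N_s = 23338 turns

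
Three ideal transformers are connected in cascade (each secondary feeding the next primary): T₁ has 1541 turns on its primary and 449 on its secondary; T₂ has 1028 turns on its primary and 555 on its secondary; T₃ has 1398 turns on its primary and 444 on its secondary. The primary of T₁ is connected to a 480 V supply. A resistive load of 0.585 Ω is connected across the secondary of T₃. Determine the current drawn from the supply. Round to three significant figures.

Secondary of T₁: V = 480.00 × 449/1541 = 139.86 V.
Secondary of T₂: V = 139.86 × 555/1028 = 75.507 V.
Secondary of T₃: V = 75.507 × 444/1398 = 23.981 V.
I_load = 23.981/0.585 = 40.993 A, so P_out = 23.981 × 40.993 = 983.03 W.
All ideal ⇒ P_in = P_out, so I_supply = 983.03/480 = 2.05 A.

I_supply ≈ 2.05 A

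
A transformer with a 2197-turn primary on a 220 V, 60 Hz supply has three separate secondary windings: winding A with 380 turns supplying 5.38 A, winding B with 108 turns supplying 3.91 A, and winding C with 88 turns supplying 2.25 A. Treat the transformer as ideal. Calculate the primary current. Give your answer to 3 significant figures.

V_A = 220 × 380/2197 = 38.052 V; V_B = 220 × 108/2197 = 10.815 V; V_C = 220 × 88/2197 = 8.8120 V.
P_out = V_A I_A + V_B I_B + V_C I_C = 38.052×5.38 + 10.815×3.91 + 8.8120×2.25 = 204.72 + 42.286 + 19.827 = 266.83 W.
Ideal ⇒ P_in = P_out, so I_p = P_out/V_p = 266.83/220 = 1.21 A.

I_p ≈ 1.21 A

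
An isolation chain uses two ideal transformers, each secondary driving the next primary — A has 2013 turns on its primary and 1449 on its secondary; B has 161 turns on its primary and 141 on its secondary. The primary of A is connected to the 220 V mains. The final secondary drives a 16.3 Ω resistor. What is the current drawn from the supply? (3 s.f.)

I_supply ≈ 5.36 A

After A: V = 220.00 × 1449/2013 = 158.36 V.
After B: V = 158.36 × 141/161 = 138.69 V.
I_load = 138.69/16.3 = 8.5085 A, so P_out = 138.69 × 8.5085 = 1180.0 W.
All ideal ⇒ P_in = P_out, so I_supply = 1180.0/220 = 5.36 A.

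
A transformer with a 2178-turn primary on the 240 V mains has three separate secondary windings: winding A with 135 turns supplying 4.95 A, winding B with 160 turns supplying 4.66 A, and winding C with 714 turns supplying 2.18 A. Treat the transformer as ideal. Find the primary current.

I_p ≈ 1.36 A

V_A = 240 × 135/2178 = 14.876 V; V_B = 240 × 160/2178 = 17.631 V; V_C = 240 × 714/2178 = 78.678 V.
P_out = V_A I_A + V_B I_B + V_C I_C = 14.876×4.95 + 17.631×4.66 + 78.678×2.18 = 73.636 + 82.160 + 171.52 = 327.31 W.
Ideal ⇒ P_in = P_out, so I_p = P_out/V_p = 327.31/240 = 1.36 A.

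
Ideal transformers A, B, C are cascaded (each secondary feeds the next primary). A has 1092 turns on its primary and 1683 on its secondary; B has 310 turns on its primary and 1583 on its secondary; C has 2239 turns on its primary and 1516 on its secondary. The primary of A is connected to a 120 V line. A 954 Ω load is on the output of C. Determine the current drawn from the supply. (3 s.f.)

After A: V = 120.00 × 1683/1092 = 184.95 V.
After B: V = 184.95 × 1583/310 = 944.41 V.
After C: V = 944.41 × 1516/2239 = 639.45 V.
I_load = 639.45/954 = 0.67028 A, so P_out = 639.45 × 0.67028 = 428.61 W.
All ideal ⇒ P_in = P_out, so I_supply = 428.61/120 = 3.57 A.

I_supply ≈ 3.57 A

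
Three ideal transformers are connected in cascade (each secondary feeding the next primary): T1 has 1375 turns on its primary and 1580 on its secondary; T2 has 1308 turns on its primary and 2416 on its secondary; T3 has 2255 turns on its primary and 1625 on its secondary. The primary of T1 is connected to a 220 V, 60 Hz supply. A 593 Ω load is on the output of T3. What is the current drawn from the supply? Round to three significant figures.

I_supply ≈ 0.868 A

Secondary of T1: V = 220.00 × 1580/1375 = 252.80 V.
Secondary of T2: V = 252.80 × 2416/1308 = 466.95 V.
Secondary of T3: V = 466.95 × 1625/2255 = 336.49 V.
I_load = 336.49/593 = 0.56744 A, so P_out = 336.49 × 0.56744 = 190.94 W.
All ideal ⇒ P_in = P_out, so I_supply = 190.94/220 = 0.868 A.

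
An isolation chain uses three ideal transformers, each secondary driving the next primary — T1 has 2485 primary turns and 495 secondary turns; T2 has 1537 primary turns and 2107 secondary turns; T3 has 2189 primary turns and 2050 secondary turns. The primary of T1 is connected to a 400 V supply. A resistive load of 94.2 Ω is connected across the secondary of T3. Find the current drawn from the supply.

After T1: V = 400.00 × 495/2485 = 79.678 V.
After T2: V = 79.678 × 2107/1537 = 109.23 V.
After T3: V = 109.23 × 2050/2189 = 102.29 V.
I_load = 102.29/94.2 = 1.0859 A, so P_out = 102.29 × 1.0859 = 111.08 W.
All ideal ⇒ P_in = P_out, so I_supply = 111.08/400 = 0.278 A.

I_supply ≈ 0.278 A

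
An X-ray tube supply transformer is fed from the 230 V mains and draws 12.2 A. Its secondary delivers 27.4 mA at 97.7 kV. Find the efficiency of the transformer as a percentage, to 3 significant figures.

η ≈ 95.4%

P_in = 230 × 12.2 = 2806.00 W.
P_out = 97700 × 0.0274 = 2676.98 W.
η = P_out/P_in = 2676.98/2806.00 = 0.954.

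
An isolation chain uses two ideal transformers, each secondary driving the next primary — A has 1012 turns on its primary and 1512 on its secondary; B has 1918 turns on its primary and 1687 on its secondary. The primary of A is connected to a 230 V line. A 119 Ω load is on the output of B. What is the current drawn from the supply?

After A: V = 230.00 × 1512/1012 = 343.64 V.
After B: V = 343.64 × 1687/1918 = 302.25 V.
I_load = 302.25/119 = 2.5399 A, so P_out = 302.25 × 2.5399 = 767.69 W.
All ideal ⇒ P_in = P_out, so I_supply = 767.69/230 = 3.34 A.

I_supply ≈ 3.34 A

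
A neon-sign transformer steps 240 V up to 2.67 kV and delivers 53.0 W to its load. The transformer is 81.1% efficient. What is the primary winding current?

I_p ≈ 0.272 A

P_in = P_out/η = 53.0/0.811 = 65.351 W.
I_p = P_in/V_p = 65.351/240 = 0.272 A.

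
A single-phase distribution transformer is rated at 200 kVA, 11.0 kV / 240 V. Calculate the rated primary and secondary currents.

I_p = S/V_p = 200000/11000 = 18.2 A.
I_s = S/V_s = 200000/240 = 833 A.

I_p ≈ 18.2 A, I_s ≈ 833 A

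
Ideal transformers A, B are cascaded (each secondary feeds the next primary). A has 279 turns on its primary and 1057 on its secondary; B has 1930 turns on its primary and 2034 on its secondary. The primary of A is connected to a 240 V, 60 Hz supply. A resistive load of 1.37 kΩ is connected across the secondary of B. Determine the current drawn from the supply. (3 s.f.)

Secondary of A: V = 240.00 × 1057/279 = 909.25 V.
Secondary of B: V = 909.25 × 2034/1930 = 958.24 V.
I_load = 958.24/1370 = 0.69945 A, so P_out = 958.24 × 0.69945 = 670.24 W.
All ideal ⇒ P_in = P_out, so I_supply = 670.24/240 = 2.79 A.

I_supply ≈ 2.79 A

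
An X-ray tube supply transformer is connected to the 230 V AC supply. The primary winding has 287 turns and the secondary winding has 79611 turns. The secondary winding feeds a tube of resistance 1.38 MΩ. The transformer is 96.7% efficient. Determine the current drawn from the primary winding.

V_s = 230 × 79611/287 = 63800 V.
I_s = V_s/R = 63800/(1.38×10^6) = 0.046232 A.
P_out = V_s I_s = 63800 × 0.046232 = 2949.6 W.
P_in = P_out/η = 2949.6/0.967 = 3050.2 W.
I_p = P_in/V_p = 3050.2/230 = 13.3 A.

I_p ≈ 13.3 A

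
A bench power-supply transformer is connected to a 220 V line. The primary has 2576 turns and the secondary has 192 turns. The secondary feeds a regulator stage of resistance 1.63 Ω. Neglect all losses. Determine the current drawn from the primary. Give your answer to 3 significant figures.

V_s = V_p × N_s/N_p = 220 × 192/2576 = 16.398 V.
I_s = V_s/R = 16.398/1.63 = 10.060 A.
For an ideal transformer I_p N_p = I_s N_s, so I_p = 10.060 × 192/2576 = 0.750 A.

I_p ≈ 0.750 A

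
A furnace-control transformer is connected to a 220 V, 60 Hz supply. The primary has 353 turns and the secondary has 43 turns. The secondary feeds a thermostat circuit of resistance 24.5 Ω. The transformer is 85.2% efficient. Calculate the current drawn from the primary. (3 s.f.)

I_p ≈ 0.156 A

V_s = 220 × 43/353 = 26.799 V.
I_s = V_s/R = 26.799/24.5 = 1.0938 A.
P_out = V_s I_s = 26.799 × 1.0938 = 29.313 W.
P_in = P_out/η = 29.313/0.852 = 34.405 W.
I_p = P_in/V_p = 34.405/220 = 0.156 A.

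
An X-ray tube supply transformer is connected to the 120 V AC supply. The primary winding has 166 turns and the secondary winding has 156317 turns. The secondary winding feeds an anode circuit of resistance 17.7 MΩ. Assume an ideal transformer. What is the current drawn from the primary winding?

V_s = V_p × N_s/N_p = 120 × 156317/166 = 113000 V.
I_s = V_s/R = 113000/(1.77×10^7) = 0.0063842 A.
For an ideal transformer I_p N_p = I_s N_s, so I_p = 0.0063842 × 156317/166 = 6.01 A.

I_p ≈ 6.01 A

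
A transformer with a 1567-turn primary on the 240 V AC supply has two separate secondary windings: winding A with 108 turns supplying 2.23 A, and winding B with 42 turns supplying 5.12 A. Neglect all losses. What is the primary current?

V_A = 240 × 108/1567 = 16.541 V; V_B = 240 × 42/1567 = 6.4327 V.
P_out = V_A I_A + V_B I_B = 16.541×2.23 + 6.4327×5.12 = 36.887 + 32.935 = 69.822 W.
Ideal ⇒ P_in = P_out, so I_p = P_out/V_p = 69.822/240 = 0.291 A.

I_p ≈ 0.291 A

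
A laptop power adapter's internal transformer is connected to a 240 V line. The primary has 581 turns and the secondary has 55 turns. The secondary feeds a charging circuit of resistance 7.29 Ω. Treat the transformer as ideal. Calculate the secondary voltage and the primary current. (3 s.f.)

V_s ≈ 22.7 V, I_p ≈ 0.295 A

V_s = V_p × N_s/N_p = 240 × 55/581 = 22.719 V.
I_s = V_s/R = 22.719/7.29 = 3.1165 A.
I_p = I_s × N_s/N_p = 3.1165 × 55/581 = 0.295 A.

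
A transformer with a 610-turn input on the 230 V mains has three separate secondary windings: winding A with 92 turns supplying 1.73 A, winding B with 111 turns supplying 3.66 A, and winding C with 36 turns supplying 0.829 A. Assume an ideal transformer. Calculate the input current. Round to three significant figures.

V_A = 230 × 92/610 = 34.689 V; V_B = 230 × 111/610 = 41.852 V; V_C = 230 × 36/610 = 13.574 V.
P_out = V_A I_A + V_B I_B + V_C I_C = 34.689×1.73 + 41.852×3.66 + 13.574×0.829 = 60.011 + 153.18 + 11.253 = 224.44 W.
Ideal ⇒ P_in = P_out, so I_in = P_out/V_in = 224.44/230 = 0.976 A.

I_in ≈ 0.976 A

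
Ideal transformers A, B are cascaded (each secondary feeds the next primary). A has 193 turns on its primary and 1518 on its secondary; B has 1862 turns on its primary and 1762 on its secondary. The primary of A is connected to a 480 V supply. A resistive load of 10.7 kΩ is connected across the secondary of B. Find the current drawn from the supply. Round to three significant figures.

After A: V = 480.00 × 1518/193 = 3775.3 V.
After B: V = 3775.3 × 1762/1862 = 3572.6 V.
I_load = 3572.6/10700 = 0.33389 A, so P_out = 3572.6 × 0.33389 = 1192.8 W.
All ideal ⇒ P_in = P_out, so I_supply = 1192.8/480 = 2.49 A.

I_supply ≈ 2.49 A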